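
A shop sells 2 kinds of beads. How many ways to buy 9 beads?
C(9+2-1, 2-1) = C(10, 1) = 10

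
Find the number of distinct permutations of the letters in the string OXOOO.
5! / (4! × 1!) = 5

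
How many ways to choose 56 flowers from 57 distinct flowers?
C(57,56) = 57!/(56!×1!) = 57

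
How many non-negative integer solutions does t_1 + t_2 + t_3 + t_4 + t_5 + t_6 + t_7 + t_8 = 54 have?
C(54+8-1, 8-1) = C(61, 7) = 436270780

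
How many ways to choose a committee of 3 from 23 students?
C(23,3) = 23!/(3!×20!) = 1771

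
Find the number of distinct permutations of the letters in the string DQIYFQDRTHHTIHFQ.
16! / (3! × 2! × 2! × 1! × 3! × 2! × 2! × 1!) = 36324288000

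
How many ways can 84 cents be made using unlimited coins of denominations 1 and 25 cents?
Coefficient of x^84 in 1/(1-x^1) · 1/(1-x^25). Use j coins of 25 for j = 0..⌊84/25⌋ = 3, the rest in 1s: 3 + 1 = 4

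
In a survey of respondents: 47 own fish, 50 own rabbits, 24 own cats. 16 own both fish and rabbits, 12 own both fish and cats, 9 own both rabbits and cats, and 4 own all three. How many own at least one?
|A∪B∪C| = 47+50+24-16-12-9+4 = 88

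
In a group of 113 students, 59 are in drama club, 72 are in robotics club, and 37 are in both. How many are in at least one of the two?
|A∪B| = |A| + |B| - |A∩B| = 59 + 72 - 37 = 94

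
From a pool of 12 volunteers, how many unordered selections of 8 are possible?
C(12,8) = 12!/(8!×4!) = 495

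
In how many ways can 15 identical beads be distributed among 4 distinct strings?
C(15+4-1, 4-1) = C(18, 3) = 816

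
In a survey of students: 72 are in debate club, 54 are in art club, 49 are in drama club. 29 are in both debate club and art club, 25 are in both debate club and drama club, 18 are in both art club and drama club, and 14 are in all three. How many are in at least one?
|A∪B∪C| = 72+54+49-29-25-18+14 = 117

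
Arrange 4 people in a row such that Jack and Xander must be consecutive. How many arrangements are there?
Treat the 2 as one block: (4-2+1)! × 2! = 6 × 2 = 12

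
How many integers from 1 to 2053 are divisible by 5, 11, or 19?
⌊2053/5⌋+⌊2053/11⌋+⌊2053/19⌋ - ⌊2053/55⌋-⌊2053/95⌋-⌊2053/209⌋ + ⌊2053/1045⌋ = 410+186+108 - 37-21-9 + 1 = 638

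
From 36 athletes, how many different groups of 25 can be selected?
C(36,25) = 36!/(25!×11!) = 600805296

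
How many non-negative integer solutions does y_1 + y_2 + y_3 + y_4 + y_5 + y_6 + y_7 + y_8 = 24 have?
C(24+8-1, 8-1) = C(31, 7) = 2629575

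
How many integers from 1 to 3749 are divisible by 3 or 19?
⌊3749/3⌋ + ⌊3749/19⌋ - ⌊3749/57⌋ = 1249 + 197 - 65 = 1381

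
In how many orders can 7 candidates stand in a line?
7! = 5040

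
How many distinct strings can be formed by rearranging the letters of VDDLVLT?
7! / (1! × 2! × 2! × 2!) = 630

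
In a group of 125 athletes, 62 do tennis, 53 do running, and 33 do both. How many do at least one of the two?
|A∪B| = |A| + |B| - |A∩B| = 62 + 53 - 33 = 82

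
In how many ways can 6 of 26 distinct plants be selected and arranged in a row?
P(26,6) = 26!/(26-6)! = 165765600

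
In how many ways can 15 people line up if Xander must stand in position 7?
Fix one position: (15-1)! = 87178291200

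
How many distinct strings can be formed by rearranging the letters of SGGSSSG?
7! / (4! × 3!) = 35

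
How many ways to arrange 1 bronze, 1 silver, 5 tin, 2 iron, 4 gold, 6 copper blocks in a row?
19! / (1! × 1! × 5! × 2! × 4! × 6!) = 29331862560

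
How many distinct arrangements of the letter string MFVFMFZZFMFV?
12! / (5! × 3! × 2! × 2!) = 166320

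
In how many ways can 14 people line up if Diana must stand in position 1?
Fix one position: (14-1)! = 6227020800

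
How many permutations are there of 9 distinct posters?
9! = 362880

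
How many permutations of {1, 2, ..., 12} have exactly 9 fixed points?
Choose the 9 fixed points C(12,9) = 220, derange the rest: !3 = Σ_{j=0}^{3} (-1)^j·3!/j! = 6 - 6 + 3 - 1 = 2. Product = 220 × 2 = 440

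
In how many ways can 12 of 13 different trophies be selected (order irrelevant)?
C(13,12) = 13!/(12!×1!) = 13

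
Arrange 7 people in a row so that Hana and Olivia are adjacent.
Treat as block: (7-1)! × 2! = 720 × 2 = 1440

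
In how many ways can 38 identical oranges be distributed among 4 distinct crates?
C(38+4-1, 4-1) = C(41, 3) = 10660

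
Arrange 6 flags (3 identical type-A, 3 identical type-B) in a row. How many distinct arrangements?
6! / (3! × 3!) = 20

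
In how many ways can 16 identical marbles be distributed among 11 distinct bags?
C(16+11-1, 11-1) = C(26, 10) = 5311735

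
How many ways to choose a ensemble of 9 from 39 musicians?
C(39,9) = 39!/(9!×30!) = 211915132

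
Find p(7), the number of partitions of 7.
Pentagonal recurrence p(n) = p(n-1) + p(n-2) - p(n-5) - p(n-7) + p(n-12) + p(n-15) - ... gives p(0..6) = 1, 1, 2, 3, 5, 7, 11. p(7) = p(6) + p(5) - p(2) - p(0) = 11 + 7 - 2 - 1 = 15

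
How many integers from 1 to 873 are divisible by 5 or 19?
⌊873/5⌋ + ⌊873/19⌋ - ⌊873/95⌋ = 174 + 45 - 9 = 210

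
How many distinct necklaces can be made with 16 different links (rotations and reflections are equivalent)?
(16-1)!/2 = 1307674368000/2 = 653837184000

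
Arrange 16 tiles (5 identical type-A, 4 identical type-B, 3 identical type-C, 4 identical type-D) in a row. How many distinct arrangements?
16! / (5! × 4! × 3! × 4!) = 50450400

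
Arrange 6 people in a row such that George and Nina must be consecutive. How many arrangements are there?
Treat the 2 as one block: (6-2+1)! × 2! = 120 × 2 = 240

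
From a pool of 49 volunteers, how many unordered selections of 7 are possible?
C(49,7) = 49!/(7!×42!) = 85900584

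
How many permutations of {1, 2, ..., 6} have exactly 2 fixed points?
Choose the 2 fixed points C(6,2) = 15, derange the rest: !4 = Σ_{j=0}^{4} (-1)^j·4!/j! = 24 - 24 + 12 - 4 + 1 = 9. Product = 15 × 9 = 135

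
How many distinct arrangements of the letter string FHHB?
4! / (1! × 1! × 2!) = 12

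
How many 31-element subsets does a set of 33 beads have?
C(33,31) = 33!/(31!×2!) = 528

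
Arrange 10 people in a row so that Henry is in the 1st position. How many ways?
Fix one position: (10-1)! = 362880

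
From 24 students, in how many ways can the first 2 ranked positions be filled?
P(24,2) = 24!/(24-2)! = 552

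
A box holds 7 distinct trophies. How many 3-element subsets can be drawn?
C(7,3) = 7!/(3!×4!) = 35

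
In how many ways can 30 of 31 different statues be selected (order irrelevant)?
C(31,30) = 31!/(30!×1!) = 31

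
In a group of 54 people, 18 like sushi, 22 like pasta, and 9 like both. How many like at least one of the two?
|A∪B| = |A| + |B| - |A∩B| = 18 + 22 - 9 = 31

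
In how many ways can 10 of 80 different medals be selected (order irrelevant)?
C(80,10) = 80!/(10!×70!) = 1646492110120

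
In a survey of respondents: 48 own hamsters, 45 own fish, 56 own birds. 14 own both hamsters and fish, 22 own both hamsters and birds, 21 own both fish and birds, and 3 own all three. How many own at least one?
|A∪B∪C| = 48+45+56-14-22-21+3 = 95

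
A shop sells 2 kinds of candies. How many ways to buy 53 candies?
C(53+2-1, 2-1) = C(54, 1) = 54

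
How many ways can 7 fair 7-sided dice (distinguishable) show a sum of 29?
Coefficient of x^29 in (x + x² + ... + x^7)^7. By inclusion-exclusion on dice exceeding 7: Σ_j (-1)^j C(7,j)·C(29-1-7j, 6) = C(7,0)·C(28,6) - C(7,1)·C(21,6) + C(7,2)·C(14,6) - C(7,3)·C(7,6) = 1·376740 - 7·54264 + 21·3003 - 35·7 = 59710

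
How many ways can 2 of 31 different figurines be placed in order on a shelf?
P(31,2) = 31!/(31-2)! = 930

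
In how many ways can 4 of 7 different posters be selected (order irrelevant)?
C(7,4) = 7!/(4!×3!) = 35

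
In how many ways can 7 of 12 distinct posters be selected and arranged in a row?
P(12,7) = 12!/(12-7)! = 3991680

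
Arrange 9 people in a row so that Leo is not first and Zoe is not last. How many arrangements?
By inclusion-exclusion: 9! - 2×(9-1)! + (9-2)! = 362880 - 80640 + 5040 = 287280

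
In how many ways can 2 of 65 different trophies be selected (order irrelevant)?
C(65,2) = 65!/(2!×63!) = 2080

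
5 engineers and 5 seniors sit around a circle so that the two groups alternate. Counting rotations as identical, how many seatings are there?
Fix one of the engineers: (5-1)! ways for the remaining engineers, × 5! ways for the seniors = 24 × 120 = 2880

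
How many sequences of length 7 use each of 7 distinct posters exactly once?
7! = 5040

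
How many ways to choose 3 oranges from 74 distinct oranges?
C(74,3) = 74!/(3!×71!) = 64824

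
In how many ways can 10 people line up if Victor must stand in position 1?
Fix one position: (10-1)! = 362880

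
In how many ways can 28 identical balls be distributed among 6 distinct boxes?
C(28+6-1, 6-1) = C(33, 5) = 237336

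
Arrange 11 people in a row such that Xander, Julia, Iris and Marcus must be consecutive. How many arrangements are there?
Treat the 4 as one block: (11-4+1)! × 4! = 40320 × 24 = 967680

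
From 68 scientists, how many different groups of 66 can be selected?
C(68,66) = 68!/(66!×2!) = 2278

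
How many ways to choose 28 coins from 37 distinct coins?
C(37,28) = 37!/(28!×9!) = 124403620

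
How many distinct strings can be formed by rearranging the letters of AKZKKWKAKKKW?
12! / (7! × 2! × 1! × 2!) = 23760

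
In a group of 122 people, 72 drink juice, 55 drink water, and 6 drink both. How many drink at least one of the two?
|A∪B| = |A| + |B| - |A∩B| = 72 + 55 - 6 = 121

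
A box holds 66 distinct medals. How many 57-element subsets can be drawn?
C(66,57) = 66!/(57!×9!) = 37014131440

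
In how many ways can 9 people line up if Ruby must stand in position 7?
Fix one position: (9-1)! = 40320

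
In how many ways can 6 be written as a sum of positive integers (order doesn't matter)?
Pentagonal recurrence p(n) = p(n-1) + p(n-2) - p(n-5) - p(n-7) + p(n-12) + p(n-15) - ... gives p(0..5) = 1, 1, 2, 3, 5, 7. p(6) = p(5) + p(4) - p(1) = 7 + 5 - 1 = 11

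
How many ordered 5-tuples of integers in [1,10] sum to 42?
Coefficient of x^42 in (x + x² + ... + x^10)^5. By inclusion-exclusion on dice exceeding 10: Σ_j (-1)^j C(5,j)·C(42-1-10j, 4) = C(5,0)·C(41,4) - C(5,1)·C(31,4) + C(5,2)·C(21,4) - C(5,3)·C(11,4) = 1·101270 - 5·31465 + 10·5985 - 10·330 = 495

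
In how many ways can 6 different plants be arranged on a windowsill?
6! = 720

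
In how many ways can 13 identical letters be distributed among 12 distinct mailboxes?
C(13+12-1, 12-1) = C(24, 11) = 2496144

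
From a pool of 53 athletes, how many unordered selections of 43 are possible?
C(53,43) = 53!/(43!×10!) = 19499099620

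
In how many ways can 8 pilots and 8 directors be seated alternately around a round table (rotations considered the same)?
Fix one of the pilots: (8-1)! ways for the remaining pilots, × 8! ways for the directors = 5040 × 40320 = 203212800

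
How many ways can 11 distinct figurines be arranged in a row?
11! = 39916800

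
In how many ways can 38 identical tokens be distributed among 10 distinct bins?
C(38+10-1, 10-1) = C(47, 9) = 1362649145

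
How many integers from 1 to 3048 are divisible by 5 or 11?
⌊3048/5⌋ + ⌊3048/11⌋ - ⌊3048/55⌋ = 609 + 277 - 55 = 831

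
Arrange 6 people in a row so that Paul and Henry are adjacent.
Treat as block: (6-1)! × 2! = 120 × 2 = 240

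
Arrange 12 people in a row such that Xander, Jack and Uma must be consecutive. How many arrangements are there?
Treat the 3 as one block: (12-3+1)! × 3! = 3628800 × 6 = 21772800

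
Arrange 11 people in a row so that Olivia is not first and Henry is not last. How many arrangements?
By inclusion-exclusion: 11! - 2×(11-1)! + (11-2)! = 39916800 - 7257600 + 362880 = 33022080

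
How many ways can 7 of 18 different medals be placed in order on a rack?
P(18,7) = 18!/(18-7)! = 160392960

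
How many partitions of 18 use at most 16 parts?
By conjugation, equals partitions of 18 into parts ≤ 16. Let r_j(i) = number of partitions of i into parts ≤ j, for i = 0..18. r_1(i) = 1 for all i; r_j(i) = r_{j-1}(i) + r_j(i-j). Rows j = 2..16: ≤2: 1 1 2 2 3 3 4 4 5 5 6 6 7 7 8 8 9 9 10; ≤3: 1 1 2 3 4 5 7 8 10 12 14 16 19 21 24 27 30 33 37; ≤4: 1 1 2 3 5 6 9 11 15 18 23 27 34 39 47 54 64 72 84; ≤5: 1 1 2 3 5 7 10 13 18 23 30 37 47 57 70 84 101 119 141; ≤6: 1 1 2 3 5 7 11 14 20 26 35 44 58 71 90 110 136 163 199; ≤7: 1 1 2 3 5 7 11 15 21 28 38 49 65 82 105 131 164 201 248; ≤8: 1 1 2 3 5 7 11 15 22 29 40 52 70 89 116 146 186 230 288; ≤9: 1 1 2 3 5 7 11 15 22 30 41 54 73 94 123 157 201 252 318; ≤10: 1 1 2 3 5 7 11 15 22 30 42 55 75 97 128 164 212 267 340; ≤11: 1 1 2 3 5 7 11 15 22 30 42 56 76 99 131 169 219 278 355; ≤12: 1 1 2 3 5 7 11 15 22 30 42 56 77 100 133 172 224 285 366; ≤13: 1 1 2 3 5 7 11 15 22 30 42 56 77 101 134 174 227 290 373; ≤14: 1 1 2 3 5 7 11 15 22 30 42 56 77 101 135 175 229 293 378; ≤15: 1 1 2 3 5 7 11 15 22 30 42 56 77 101 135 176 230 295 381; ≤16: 1 1 2 3 5 7 11 15 22 30 42 56 77 101 135 176 231 296 383. r_16(18) = 383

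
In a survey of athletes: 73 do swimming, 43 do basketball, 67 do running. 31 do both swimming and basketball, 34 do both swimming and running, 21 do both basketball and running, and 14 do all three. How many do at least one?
|A∪B∪C| = 73+43+67-31-34-21+14 = 111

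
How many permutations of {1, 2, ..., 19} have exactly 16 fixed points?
Choose the 16 fixed points C(19,16) = 969, derange the rest: !3 = Σ_{j=0}^{3} (-1)^j·3!/j! = 6 - 6 + 3 - 1 = 2. Product = 969 × 2 = 1938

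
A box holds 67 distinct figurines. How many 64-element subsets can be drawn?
C(67,64) = 67!/(64!×3!) = 47905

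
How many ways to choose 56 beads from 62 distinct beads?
C(62,56) = 62!/(56!×6!) = 61474519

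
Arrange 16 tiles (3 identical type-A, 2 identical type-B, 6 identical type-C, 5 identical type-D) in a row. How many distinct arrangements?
16! / (3! × 2! × 6! × 5!) = 20180160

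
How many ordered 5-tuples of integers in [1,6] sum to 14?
Coefficient of x^14 in (x + x² + ... + x^6)^5. By inclusion-exclusion on dice exceeding 6: Σ_j (-1)^j C(5,j)·C(14-1-6j, 4) = C(5,0)·C(13,4) - C(5,1)·C(7,4) = 1·715 - 5·35 = 540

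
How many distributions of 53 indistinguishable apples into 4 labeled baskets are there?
C(53+4-1, 4-1) = C(56, 3) = 27720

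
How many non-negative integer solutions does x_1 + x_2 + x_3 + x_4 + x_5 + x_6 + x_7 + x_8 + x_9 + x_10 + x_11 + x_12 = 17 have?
C(17+12-1, 12-1) = C(28, 11) = 21474180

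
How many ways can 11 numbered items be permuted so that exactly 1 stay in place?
Choose the 1 fixed point C(11,1) = 11, derange the rest: !10 = Σ_{j=0}^{10} (-1)^j·10!/j! = 3628800 - 3628800 + 1814400 - 604800 + 151200 - 30240 + 5040 - 720 + 90 - 10 + 1 = 1334961. Product = 11 × 1334961 = 14684571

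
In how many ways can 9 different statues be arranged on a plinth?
9! = 362880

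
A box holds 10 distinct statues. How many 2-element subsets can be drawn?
C(10,2) = 10!/(2!×8!) = 45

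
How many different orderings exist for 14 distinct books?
14! = 87178291200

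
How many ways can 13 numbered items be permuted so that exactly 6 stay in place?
Choose the 6 fixed points C(13,6) = 1716, derange the rest: !7 = Σ_{j=0}^{7} (-1)^j·7!/j! = 5040 - 5040 + 2520 - 840 + 210 - 42 + 7 - 1 = 1854. Product = 1716 × 1854 = 3181464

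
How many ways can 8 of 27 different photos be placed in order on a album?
P(27,8) = 27!/(27-8)! = 89513424000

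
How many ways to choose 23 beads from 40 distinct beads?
C(40,23) = 40!/(23!×17!) = 88732378800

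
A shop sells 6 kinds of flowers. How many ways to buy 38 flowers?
C(38+6-1, 6-1) = C(43, 5) = 962598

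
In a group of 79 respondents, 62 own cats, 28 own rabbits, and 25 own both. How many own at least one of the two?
|A∪B| = |A| + |B| - |A∩B| = 62 + 28 - 25 = 65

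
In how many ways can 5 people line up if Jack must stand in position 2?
Fix one position: (5-1)! = 24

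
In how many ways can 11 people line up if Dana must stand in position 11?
Fix one position: (11-1)! = 3628800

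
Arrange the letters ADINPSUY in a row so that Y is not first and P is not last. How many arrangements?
By inclusion-exclusion: 8! - 2×(8-1)! + (8-2)! = 40320 - 10080 + 720 = 30960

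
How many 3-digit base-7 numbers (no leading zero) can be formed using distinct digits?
First digit: 6 choices (nonzero). Then descending: 6 × 6 × 5 = 180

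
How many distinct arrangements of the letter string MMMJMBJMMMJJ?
12! / (1! × 7! × 4!) = 3960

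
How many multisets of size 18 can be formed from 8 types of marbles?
C(18+8-1, 8-1) = C(25, 7) = 480700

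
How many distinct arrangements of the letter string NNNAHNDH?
8! / (2! × 4! × 1! × 1!) = 840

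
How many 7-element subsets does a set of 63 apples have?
C(63,7) = 63!/(7!×56!) = 553270671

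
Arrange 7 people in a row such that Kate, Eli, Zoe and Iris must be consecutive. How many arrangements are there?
Treat the 4 as one block: (7-4+1)! × 4! = 24 × 24 = 576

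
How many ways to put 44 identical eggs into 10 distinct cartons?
C(44+10-1, 10-1) = C(53, 9) = 4431613550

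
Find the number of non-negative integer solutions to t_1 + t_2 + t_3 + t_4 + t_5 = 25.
C(25+5-1, 5-1) = C(29, 4) = 23751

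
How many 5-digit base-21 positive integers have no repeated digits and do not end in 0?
Last digit: 20 nonzero choices. First digit: 19 (nonzero, ≠last). Middle 3: P(19,3) = 5814. Total = 2209320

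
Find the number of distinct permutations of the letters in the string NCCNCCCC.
8! / (6! × 2!) = 28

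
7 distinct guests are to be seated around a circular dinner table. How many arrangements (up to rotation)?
Circular: fix one position, arrange the rest. (7-1)! = 720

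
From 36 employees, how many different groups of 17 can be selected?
C(36,17) = 36!/(17!×19!) = 8597496600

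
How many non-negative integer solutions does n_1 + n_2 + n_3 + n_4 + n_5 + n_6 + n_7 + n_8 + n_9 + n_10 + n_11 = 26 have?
C(26+11-1, 11-1) = C(36, 10) = 254186856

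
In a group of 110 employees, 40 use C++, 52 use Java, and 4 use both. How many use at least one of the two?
|A∪B| = |A| + |B| - |A∩B| = 40 + 52 - 4 = 88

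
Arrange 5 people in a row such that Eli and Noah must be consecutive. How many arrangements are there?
Treat the 2 as one block: (5-2+1)! × 2! = 24 × 2 = 48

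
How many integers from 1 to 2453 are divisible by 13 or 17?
⌊2453/13⌋ + ⌊2453/17⌋ - ⌊2453/221⌋ = 188 + 144 - 11 = 321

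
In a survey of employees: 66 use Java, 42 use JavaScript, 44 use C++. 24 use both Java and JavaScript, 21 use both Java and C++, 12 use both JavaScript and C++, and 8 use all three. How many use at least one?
|A∪B∪C| = 66+42+44-24-21-12+8 = 103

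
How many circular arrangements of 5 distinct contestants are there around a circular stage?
Circular: fix one position, arrange the rest. (5-1)! = 24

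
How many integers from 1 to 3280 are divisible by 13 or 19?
⌊3280/13⌋ + ⌊3280/19⌋ - ⌊3280/247⌋ = 252 + 172 - 13 = 411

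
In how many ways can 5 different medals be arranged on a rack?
5! = 120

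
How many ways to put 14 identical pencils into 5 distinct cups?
C(14+5-1, 5-1) = C(18, 4) = 3060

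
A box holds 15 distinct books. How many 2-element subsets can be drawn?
C(15,2) = 15!/(2!×13!) = 105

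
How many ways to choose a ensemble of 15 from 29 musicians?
C(29,15) = 29!/(15!×14!) = 77558760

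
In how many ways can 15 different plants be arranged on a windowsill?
15! = 1307674368000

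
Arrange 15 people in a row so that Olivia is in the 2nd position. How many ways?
Fix one position: (15-1)! = 87178291200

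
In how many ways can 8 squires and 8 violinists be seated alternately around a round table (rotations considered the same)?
Fix one of the squires: (8-1)! ways for the remaining squires, × 8! ways for the violinists = 5040 × 40320 = 203212800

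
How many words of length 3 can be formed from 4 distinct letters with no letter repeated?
P(4,3) = 4!/(4-3)! = 24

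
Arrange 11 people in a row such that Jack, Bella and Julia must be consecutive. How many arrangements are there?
Treat the 3 as one block: (11-3+1)! × 3! = 362880 × 6 = 2177280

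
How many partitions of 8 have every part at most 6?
Let r_j(i) = number of partitions of i into parts ≤ j, for i = 0..8. r_1(i) = 1 for all i; r_j(i) = r_{j-1}(i) + r_j(i-j). Rows j = 2..6: ≤2: 1 1 2 2 3 3 4 4 5; ≤3: 1 1 2 3 4 5 7 8 10; ≤4: 1 1 2 3 5 6 9 11 15; ≤5: 1 1 2 3 5 7 10 13 18; ≤6: 1 1 2 3 5 7 11 14 20. r_6(8) = 20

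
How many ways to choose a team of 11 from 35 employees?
C(35,11) = 35!/(11!×24!) = 417225900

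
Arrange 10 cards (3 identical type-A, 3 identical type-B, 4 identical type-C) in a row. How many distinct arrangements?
10! / (3! × 3! × 4!) = 4200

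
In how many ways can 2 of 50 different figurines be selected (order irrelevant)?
C(50,2) = 50!/(2!×48!) = 1225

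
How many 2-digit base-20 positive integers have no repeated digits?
First digit: 19 choices (nonzero). Then descending: 19 × 19 = 361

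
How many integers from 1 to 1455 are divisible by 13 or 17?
⌊1455/13⌋ + ⌊1455/17⌋ - ⌊1455/221⌋ = 111 + 85 - 6 = 190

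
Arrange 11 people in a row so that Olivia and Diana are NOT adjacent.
Total - adjacent = 11! - (11-1)!×2 = 39916800 - 7257600 = 32659200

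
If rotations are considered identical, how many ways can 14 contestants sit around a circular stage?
Circular: fix one position, arrange the rest. (14-1)! = 6227020800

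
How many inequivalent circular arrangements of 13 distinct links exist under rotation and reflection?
(13-1)!/2 = 479001600/2 = 239500800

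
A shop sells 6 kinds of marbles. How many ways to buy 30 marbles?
C(30+6-1, 6-1) = C(35, 5) = 324632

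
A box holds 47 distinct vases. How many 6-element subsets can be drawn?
C(47,6) = 47!/(6!×41!) = 10737573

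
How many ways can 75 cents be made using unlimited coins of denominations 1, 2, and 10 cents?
Coefficient of x^75 in 1/(1-x^1) · 1/(1-x^2) · 1/(1-x^10). Case on j = number of 10-cent coins (j = 0..7); remainder r = 75 - 10j is made from {1,2} in ⌊r/2⌋+1 ways. r = 75, 65, 55, 45, 35, 25, 15, 5 → 38 + 33 + 28 + 23 + 18 + 13 + 8 + 3 = 164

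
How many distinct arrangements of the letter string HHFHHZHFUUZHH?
13! / (2! × 2! × 2! × 7!) = 154440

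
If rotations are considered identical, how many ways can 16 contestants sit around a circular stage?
Circular: fix one position, arrange the rest. (16-1)! = 1307674368000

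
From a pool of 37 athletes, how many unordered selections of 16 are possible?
C(37,16) = 37!/(16!×21!) = 12875774670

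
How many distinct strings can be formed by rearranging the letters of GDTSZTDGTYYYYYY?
15! / (2! × 1! × 6! × 1! × 2! × 3!) = 75675600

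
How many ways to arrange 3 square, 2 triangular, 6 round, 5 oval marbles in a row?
16! / (3! × 2! × 6! × 5!) = 20180160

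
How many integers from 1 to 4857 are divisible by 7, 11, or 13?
⌊4857/7⌋+⌊4857/11⌋+⌊4857/13⌋ - ⌊4857/77⌋-⌊4857/91⌋-⌊4857/143⌋ + ⌊4857/1001⌋ = 693+441+373 - 63-53-33 + 4 = 1362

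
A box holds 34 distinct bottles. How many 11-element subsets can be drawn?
C(34,11) = 34!/(11!×23!) = 286097760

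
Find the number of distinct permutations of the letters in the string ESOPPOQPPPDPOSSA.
16! / (1! × 6! × 1! × 3! × 1! × 1! × 3!) = 807206400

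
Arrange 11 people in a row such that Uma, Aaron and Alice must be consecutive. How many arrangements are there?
Treat the 3 as one block: (11-3+1)! × 3! = 362880 × 6 = 2177280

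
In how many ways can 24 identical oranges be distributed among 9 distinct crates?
C(24+9-1, 9-1) = C(32, 8) = 10518300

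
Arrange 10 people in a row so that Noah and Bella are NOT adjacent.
Total - adjacent = 10! - (10-1)!×2 = 3628800 - 725760 = 2903040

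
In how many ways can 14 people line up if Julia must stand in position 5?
Fix one position: (14-1)! = 6227020800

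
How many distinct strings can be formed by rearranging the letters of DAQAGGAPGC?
10! / (3! × 3! × 1! × 1! × 1! × 1!) = 100800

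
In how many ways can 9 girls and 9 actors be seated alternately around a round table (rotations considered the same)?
Fix one of the girls: (9-1)! ways for the remaining girls, × 9! ways for the actors = 40320 × 362880 = 14631321600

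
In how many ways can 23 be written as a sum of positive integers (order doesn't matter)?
Pentagonal recurrence p(n) = p(n-1) + p(n-2) - p(n-5) - p(n-7) + p(n-12) + p(n-15) - ... gives p(0..22) = 1, 1, 2, 3, 5, 7, 11, 15, 22, 30, 42, 56, 77, 101, 135, 176, 231, 297, 385, 490, 627, 792, 1002. p(23) = p(22) + p(21) - p(18) - p(16) + p(11) + p(8) - p(1) = 1002 + 792 - 385 - 231 + 56 + 22 - 1 = 1255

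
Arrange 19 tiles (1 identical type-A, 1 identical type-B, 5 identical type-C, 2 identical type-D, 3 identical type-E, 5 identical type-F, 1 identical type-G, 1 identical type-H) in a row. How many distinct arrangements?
19! / (1! × 1! × 5! × 2! × 3! × 5! × 1! × 1!) = 703964701440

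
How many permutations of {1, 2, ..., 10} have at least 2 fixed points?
Exactly j fixed points: C(10,j)·!(10-j); sum over j ≥ 2 (derangement numbers via !m = (m-1)·(!(m-1) + !(m-2)): !0..!8 = 1, 0, 1, 2, 9, 44, 265, 1854, 14833). Σ_{j=2}^{10} C(10,j)·!(10-j) = C(10,2)·!8 + C(10,3)·!7 + C(10,4)·!6 + C(10,5)·!5 + C(10,6)·!4 + C(10,7)·!3 + C(10,8)·!2 + C(10,9)·!1 + C(10,10)·!0 = 45·14833 + 120·1854 + 210·265 + 252·44 + 210·9 + 120·2 + 45·1 + 10·0 + 1·1 = 958879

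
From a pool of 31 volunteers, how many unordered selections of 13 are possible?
C(31,13) = 31!/(13!×18!) = 206253075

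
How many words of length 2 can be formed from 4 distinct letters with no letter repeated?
P(4,2) = 4!/(4-2)! = 12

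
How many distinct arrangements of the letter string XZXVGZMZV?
9! / (1! × 3! × 2! × 2! × 1!) = 15120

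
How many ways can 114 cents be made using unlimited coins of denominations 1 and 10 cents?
Coefficient of x^114 in 1/(1-x^1) · 1/(1-x^10). Use j coins of 10 for j = 0..⌊114/10⌋ = 11, the rest in 1s: 11 + 1 = 12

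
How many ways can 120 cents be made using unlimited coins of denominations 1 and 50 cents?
Coefficient of x^120 in 1/(1-x^1) · 1/(1-x^50). Use j coins of 50 for j = 0..⌊120/50⌋ = 2, the rest in 1s: 2 + 1 = 3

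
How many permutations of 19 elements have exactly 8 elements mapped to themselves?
Choose the 8 fixed points C(19,8) = 75582, derange the rest: !11 = Σ_{j=0}^{11} (-1)^j·11!/j! = 39916800 - 39916800 + 19958400 - 6652800 + 1663200 - 332640 + 55440 - 7920 + 990 - 110 + 11 - 1 = 14684570. Product = 75582 × 14684570 = 1109889169740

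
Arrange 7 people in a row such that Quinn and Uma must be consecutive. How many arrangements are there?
Treat the 2 as one block: (7-2+1)! × 2! = 720 × 2 = 1440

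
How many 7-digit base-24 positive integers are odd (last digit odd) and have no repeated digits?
Last∈{1,3,5,7,9,11,13,15,17,19,21,23}. Last=0: 0. Last nonzero: 12×22×P(22,5) = 834261120. Total = 834261120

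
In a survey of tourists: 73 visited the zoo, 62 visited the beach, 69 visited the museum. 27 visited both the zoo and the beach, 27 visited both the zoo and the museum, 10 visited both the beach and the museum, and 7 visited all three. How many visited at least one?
|A∪B∪C| = 73+62+69-27-27-10+7 = 147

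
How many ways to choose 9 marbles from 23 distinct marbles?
C(23,9) = 23!/(9!×14!) = 817190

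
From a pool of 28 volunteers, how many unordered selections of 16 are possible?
C(28,16) = 28!/(16!×12!) = 30421755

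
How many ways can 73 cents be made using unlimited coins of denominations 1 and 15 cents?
Coefficient of x^73 in 1/(1-x^1) · 1/(1-x^15). Use j coins of 15 for j = 0..⌊73/15⌋ = 4, the rest in 1s: 4 + 1 = 5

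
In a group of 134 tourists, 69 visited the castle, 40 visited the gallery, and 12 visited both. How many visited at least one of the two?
|A∪B| = |A| + |B| - |A∩B| = 69 + 40 - 12 = 97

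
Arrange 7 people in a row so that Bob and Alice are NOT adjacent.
Total - adjacent = 7! - (7-1)!×2 = 5040 - 1440 = 3600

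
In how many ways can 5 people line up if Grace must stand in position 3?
Fix one position: (5-1)! = 24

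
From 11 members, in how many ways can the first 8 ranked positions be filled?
P(11,8) = 11!/(11-8)! = 6652800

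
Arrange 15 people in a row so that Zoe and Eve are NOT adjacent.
Total - adjacent = 15! - (15-1)!×2 = 1307674368000 - 174356582400 = 1133317785600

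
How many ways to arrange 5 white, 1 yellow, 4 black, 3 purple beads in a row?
13! / (5! × 1! × 4! × 3!) = 360360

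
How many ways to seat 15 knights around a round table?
Circular: fix one position, arrange the rest. (15-1)! = 87178291200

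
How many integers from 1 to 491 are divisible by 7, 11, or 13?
⌊491/7⌋+⌊491/11⌋+⌊491/13⌋ - ⌊491/77⌋-⌊491/91⌋-⌊491/143⌋ + ⌊491/1001⌋ = 70+44+37 - 6-5-3 + 0 = 137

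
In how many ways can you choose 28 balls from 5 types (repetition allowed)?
C(28+5-1, 5-1) = C(32, 4) = 35960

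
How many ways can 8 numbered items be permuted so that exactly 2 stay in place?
Choose the 2 fixed points C(8,2) = 28, derange the rest: !6 = Σ_{j=0}^{6} (-1)^j·6!/j! = 720 - 720 + 360 - 120 + 30 - 6 + 1 = 265. Product = 28 × 265 = 7420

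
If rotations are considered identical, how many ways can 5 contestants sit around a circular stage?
Circular: fix one position, arrange the rest. (5-1)! = 24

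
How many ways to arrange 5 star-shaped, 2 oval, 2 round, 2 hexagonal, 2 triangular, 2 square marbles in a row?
15! / (5! × 2! × 2! × 2! × 2! × 2!) = 340540200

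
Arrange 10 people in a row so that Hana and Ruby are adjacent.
Treat as block: (10-1)! × 2! = 362880 × 2 = 725760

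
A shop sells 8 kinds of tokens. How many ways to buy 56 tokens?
C(56+8-1, 8-1) = C(63, 7) = 553270671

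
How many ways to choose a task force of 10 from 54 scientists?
C(54,10) = 54!/(10!×44!) = 23930713170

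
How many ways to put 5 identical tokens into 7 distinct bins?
C(5+7-1, 7-1) = C(11, 6) = 462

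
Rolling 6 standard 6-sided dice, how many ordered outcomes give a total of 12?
Coefficient of x^12 in (x + x² + ... + x^6)^6. By inclusion-exclusion on dice exceeding 6: Σ_j (-1)^j C(6,j)·C(12-1-6j, 5) = C(6,0)·C(11,5) - C(6,1)·C(5,5) = 1·462 - 6·1 = 456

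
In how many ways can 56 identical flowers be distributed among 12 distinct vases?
C(56+12-1, 12-1) = C(67, 11) = 1285063345176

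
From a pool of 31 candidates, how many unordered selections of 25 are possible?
C(31,25) = 31!/(25!×6!) = 736281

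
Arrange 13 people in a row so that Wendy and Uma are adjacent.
Treat as block: (13-1)! × 2! = 479001600 × 2 = 958003200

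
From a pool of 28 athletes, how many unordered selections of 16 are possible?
C(28,16) = 28!/(16!×12!) = 30421755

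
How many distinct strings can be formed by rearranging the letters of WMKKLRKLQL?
10! / (1! × 1! × 1! × 1! × 3! × 3!) = 100800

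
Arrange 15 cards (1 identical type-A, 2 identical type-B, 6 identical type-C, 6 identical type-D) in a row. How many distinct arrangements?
15! / (1! × 2! × 6! × 6!) = 1261260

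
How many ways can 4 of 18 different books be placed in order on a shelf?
P(18,4) = 18!/(18-4)! = 73440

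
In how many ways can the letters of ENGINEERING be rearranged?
11! / (3! × 3! × 2! × 2! × 1!) = 277200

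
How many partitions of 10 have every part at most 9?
Let r_j(i) = number of partitions of i into parts ≤ j, for i = 0..10. r_1(i) = 1 for all i; r_j(i) = r_{j-1}(i) + r_j(i-j). Rows j = 2..9: ≤2: 1 1 2 2 3 3 4 4 5 5 6; ≤3: 1 1 2 3 4 5 7 8 10 12 14; ≤4: 1 1 2 3 5 6 9 11 15 18 23; ≤5: 1 1 2 3 5 7 10 13 18 23 30; ≤6: 1 1 2 3 5 7 11 14 20 26 35; ≤7: 1 1 2 3 5 7 11 15 21 28 38; ≤8: 1 1 2 3 5 7 11 15 22 29 40; ≤9: 1 1 2 3 5 7 11 15 22 30 41. r_9(10) = 41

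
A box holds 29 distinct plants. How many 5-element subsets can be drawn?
C(29,5) = 29!/(5!×24!) = 118755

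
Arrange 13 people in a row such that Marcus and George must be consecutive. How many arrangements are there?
Treat the 2 as one block: (13-2+1)! × 2! = 479001600 × 2 = 958003200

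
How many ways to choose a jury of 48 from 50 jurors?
C(50,48) = 50!/(48!×2!) = 1225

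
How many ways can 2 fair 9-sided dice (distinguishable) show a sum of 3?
Coefficient of x^3 in (x + x² + ... + x^9)^2. By inclusion-exclusion on dice exceeding 9: Σ_j (-1)^j C(2,j)·C(3-1-9j, 1) = C(2,0)·C(2,1) = 1·2 = 2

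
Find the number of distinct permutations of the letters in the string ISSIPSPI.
8! / (3! × 3! × 2!) = 560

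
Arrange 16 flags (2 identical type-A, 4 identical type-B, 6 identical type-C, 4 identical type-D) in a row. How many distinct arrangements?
16! / (2! × 4! × 6! × 4!) = 25225200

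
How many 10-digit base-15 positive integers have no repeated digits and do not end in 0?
Last digit: 14 nonzero choices. First digit: 13 (nonzero, ≠last). Middle 8: P(13,8) = 51891840. Total = 9444314880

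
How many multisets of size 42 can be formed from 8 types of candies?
C(42+8-1, 8-1) = C(49, 7) = 85900584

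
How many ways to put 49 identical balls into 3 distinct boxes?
C(49+3-1, 3-1) = C(51, 2) = 1275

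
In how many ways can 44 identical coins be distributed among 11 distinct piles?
C(44+11-1, 11-1) = C(54, 10) = 23930713170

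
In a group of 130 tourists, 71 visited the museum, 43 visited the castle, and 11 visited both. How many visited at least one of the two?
|A∪B| = |A| + |B| - |A∩B| = 71 + 43 - 11 = 103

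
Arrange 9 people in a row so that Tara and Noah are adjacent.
Treat as block: (9-1)! × 2! = 40320 × 2 = 80640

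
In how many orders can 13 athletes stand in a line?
13! = 6227020800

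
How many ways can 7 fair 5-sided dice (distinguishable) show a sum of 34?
Coefficient of x^34 in (x + x² + ... + x^5)^7. By inclusion-exclusion on dice exceeding 5: Σ_j (-1)^j C(7,j)·C(34-1-5j, 6) = C(7,0)·C(33,6) - C(7,1)·C(28,6) + C(7,2)·C(23,6) - C(7,3)·C(18,6) + C(7,4)·C(13,6) - C(7,5)·C(8,6) = 1·1107568 - 7·376740 + 21·100947 - 35·18564 + 35·1716 - 21·28 = 7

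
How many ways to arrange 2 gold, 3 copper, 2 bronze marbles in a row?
7! / (2! × 3! × 2!) = 210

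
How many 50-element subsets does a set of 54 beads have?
C(54,50) = 54!/(50!×4!) = 316251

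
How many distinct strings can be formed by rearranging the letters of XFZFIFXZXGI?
11! / (3! × 2! × 1! × 2! × 3!) = 277200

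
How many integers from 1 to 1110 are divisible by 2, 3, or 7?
⌊1110/2⌋+⌊1110/3⌋+⌊1110/7⌋ - ⌊1110/6⌋-⌊1110/14⌋-⌊1110/21⌋ + ⌊1110/42⌋ = 555+370+158 - 185-79-52 + 26 = 793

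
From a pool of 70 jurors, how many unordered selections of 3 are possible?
C(70,3) = 70!/(3!×67!) = 54740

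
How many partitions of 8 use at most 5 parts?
By conjugation, equals partitions of 8 into parts ≤ 5. Let r_j(i) = number of partitions of i into parts ≤ j, for i = 0..8. r_1(i) = 1 for all i; r_j(i) = r_{j-1}(i) + r_j(i-j). Rows j = 2..5: ≤2: 1 1 2 2 3 3 4 4 5; ≤3: 1 1 2 3 4 5 7 8 10; ≤4: 1 1 2 3 5 6 9 11 15; ≤5: 1 1 2 3 5 7 10 13 18. r_5(8) = 18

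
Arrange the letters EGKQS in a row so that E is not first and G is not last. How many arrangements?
By inclusion-exclusion: 5! - 2×(5-1)! + (5-2)! = 120 - 48 + 6 = 78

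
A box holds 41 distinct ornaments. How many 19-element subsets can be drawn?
C(41,19) = 41!/(19!×22!) = 244662670200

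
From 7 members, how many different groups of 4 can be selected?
C(7,4) = 7!/(4!×3!) = 35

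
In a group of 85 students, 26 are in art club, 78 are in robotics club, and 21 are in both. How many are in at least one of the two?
|A∪B| = |A| + |B| - |A∩B| = 26 + 78 - 21 = 83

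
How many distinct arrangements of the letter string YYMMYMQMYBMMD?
13! / (1! × 6! × 1! × 1! × 4!) = 360360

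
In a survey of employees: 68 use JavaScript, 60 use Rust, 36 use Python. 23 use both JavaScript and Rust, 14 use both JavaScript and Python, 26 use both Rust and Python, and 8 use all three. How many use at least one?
|A∪B∪C| = 68+60+36-23-14-26+8 = 109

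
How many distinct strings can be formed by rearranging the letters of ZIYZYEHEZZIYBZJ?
15! / (1! × 2! × 3! × 1! × 5! × 1! × 2!) = 454053600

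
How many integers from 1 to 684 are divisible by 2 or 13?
⌊684/2⌋ + ⌊684/13⌋ - ⌊684/26⌋ = 342 + 52 - 26 = 368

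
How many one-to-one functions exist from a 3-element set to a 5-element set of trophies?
P(5,3) = 5!/(5-3)! = 60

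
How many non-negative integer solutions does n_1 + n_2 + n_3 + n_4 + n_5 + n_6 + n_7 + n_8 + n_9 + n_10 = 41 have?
C(41+10-1, 10-1) = C(50, 9) = 2505433700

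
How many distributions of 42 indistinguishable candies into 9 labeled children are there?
C(42+9-1, 9-1) = C(50, 8) = 536878650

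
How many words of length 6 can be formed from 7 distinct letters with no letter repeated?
P(7,6) = 7!/(7-6)! = 5040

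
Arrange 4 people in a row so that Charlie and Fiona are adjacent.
Treat as block: (4-1)! × 2! = 6 × 2 = 12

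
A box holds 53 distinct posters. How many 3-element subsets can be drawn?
C(53,3) = 53!/(3!×50!) = 23426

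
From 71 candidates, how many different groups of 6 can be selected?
C(71,6) = 71!/(6!×65!) = 143218999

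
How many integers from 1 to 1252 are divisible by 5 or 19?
⌊1252/5⌋ + ⌊1252/19⌋ - ⌊1252/95⌋ = 250 + 65 - 13 = 302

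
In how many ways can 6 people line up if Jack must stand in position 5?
Fix one position: (6-1)! = 120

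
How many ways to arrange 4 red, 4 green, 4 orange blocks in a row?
12! / (4! × 4! × 4!) = 34650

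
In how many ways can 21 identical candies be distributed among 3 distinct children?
C(21+3-1, 3-1) = C(23, 2) = 253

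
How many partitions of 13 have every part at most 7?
Let r_j(i) = number of partitions of i into parts ≤ j, for i = 0..13. r_1(i) = 1 for all i; r_j(i) = r_{j-1}(i) + r_j(i-j). Rows j = 2..7: ≤2: 1 1 2 2 3 3 4 4 5 5 6 6 7 7; ≤3: 1 1 2 3 4 5 7 8 10 12 14 16 19 21; ≤4: 1 1 2 3 5 6 9 11 15 18 23 27 34 39; ≤5: 1 1 2 3 5 7 10 13 18 23 30 37 47 57; ≤6: 1 1 2 3 5 7 11 14 20 26 35 44 58 71; ≤7: 1 1 2 3 5 7 11 15 21 28 38 49 65 82. r_7(13) = 82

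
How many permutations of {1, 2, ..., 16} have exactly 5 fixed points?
Choose the 5 fixed points C(16,5) = 4368, derange the rest: !11 = Σ_{j=0}^{11} (-1)^j·11!/j! = 39916800 - 39916800 + 19958400 - 6652800 + 1663200 - 332640 + 55440 - 7920 + 990 - 110 + 11 - 1 = 14684570. Product = 4368 × 14684570 = 64142201760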